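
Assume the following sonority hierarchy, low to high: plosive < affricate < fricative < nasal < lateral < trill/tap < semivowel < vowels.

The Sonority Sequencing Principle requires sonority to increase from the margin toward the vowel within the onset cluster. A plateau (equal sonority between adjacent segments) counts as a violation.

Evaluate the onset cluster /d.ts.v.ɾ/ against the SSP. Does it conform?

/d/ is a plosive (sonority 1).
/ts/ is an affricate (sonority 2).
/v/ is a fricative (sonority 3).
/ɾ/ is a trill/tap (sonority 6).
The profile 1-2-3-6 strictly rises, so the onset cluster satisfies the SSP.

yes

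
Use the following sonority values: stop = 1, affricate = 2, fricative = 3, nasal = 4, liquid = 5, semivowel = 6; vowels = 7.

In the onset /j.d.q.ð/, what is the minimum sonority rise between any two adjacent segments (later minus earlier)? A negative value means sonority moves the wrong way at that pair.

-5

/j/ is a semivowel (sonority 6).
/d/ is a stop (sonority 1).
/q/ is a stop (sonority 1).
/ð/ is a fricative (sonority 3).
/j/→/d/: change -5.
/d/→/q/: change +0.
/q/→/ð/: change +2.
Minimum = -5.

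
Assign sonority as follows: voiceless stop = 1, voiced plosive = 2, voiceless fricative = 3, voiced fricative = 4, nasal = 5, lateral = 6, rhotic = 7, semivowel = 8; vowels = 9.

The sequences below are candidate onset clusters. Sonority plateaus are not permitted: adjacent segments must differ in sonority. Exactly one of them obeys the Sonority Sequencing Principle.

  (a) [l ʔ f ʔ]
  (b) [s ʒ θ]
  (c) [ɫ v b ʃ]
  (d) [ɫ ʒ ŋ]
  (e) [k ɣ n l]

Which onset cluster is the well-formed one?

(a) [l ʔ f ʔ]: profile 6-1-3-1 — violates.
(b) [s ʒ θ]: profile 3-4-3 — violates.
(c) [ɫ v b ʃ]: profile 6-4-2-3 — violates.
(d) [ɫ ʒ ŋ]: profile 6-4-5 — violates.
(e) [k ɣ n l]: profile 1-4-5-6 — obeys.

e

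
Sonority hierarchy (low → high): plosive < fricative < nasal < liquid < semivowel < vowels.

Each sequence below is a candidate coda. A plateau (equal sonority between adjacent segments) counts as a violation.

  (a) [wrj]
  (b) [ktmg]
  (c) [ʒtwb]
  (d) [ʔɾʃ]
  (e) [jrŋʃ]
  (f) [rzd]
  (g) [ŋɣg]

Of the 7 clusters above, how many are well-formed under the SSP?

(a) 5-4-5 → violates
(b) 1-1-3-1 → violates
(c) 2-1-5-1 → violates
(d) 1-4-2 → violates
(e) 5-4-3-2 → obeys
(f) 4-2-1 → obeys
(g) 3-2-1 → obeys

3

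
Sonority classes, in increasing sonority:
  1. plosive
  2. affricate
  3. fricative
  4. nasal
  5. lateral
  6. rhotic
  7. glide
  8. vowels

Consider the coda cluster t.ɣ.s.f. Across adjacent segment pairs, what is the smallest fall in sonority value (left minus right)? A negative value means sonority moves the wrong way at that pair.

/t/ is a plosive (sonority 1).
/ɣ/ is a fricative (sonority 3).
/s/ is a fricative (sonority 3).
/f/ is a fricative (sonority 3).
/t/→/ɣ/: change -2.
/ɣ/→/s/: change +0.
/s/→/f/: change +0.
Minimum = -2.

-2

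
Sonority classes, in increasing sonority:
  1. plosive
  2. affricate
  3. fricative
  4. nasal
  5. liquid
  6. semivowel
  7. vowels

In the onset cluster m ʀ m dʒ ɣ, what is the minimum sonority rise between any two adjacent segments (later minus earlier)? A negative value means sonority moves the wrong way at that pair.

/m/ is a nasal (sonority 4).
/ʀ/ is a liquid (sonority 5).
/m/ is a nasal (sonority 4).
/dʒ/ is an affricate (sonority 2).
/ɣ/ is a fricative (sonority 3).
/m/→/ʀ/: change +1.
/ʀ/→/m/: change -1.
/m/→/dʒ/: change -2.
/dʒ/→/ɣ/: change +1.
Minimum = -2.

-2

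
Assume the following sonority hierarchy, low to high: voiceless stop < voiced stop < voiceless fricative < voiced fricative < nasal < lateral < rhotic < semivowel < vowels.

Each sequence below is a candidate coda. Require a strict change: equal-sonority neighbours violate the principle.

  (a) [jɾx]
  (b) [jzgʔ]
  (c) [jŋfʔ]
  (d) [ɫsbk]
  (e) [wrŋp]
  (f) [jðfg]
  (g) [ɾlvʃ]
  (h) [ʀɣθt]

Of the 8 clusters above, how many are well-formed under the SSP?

8

(a) [jɾx]: profile 8-7-3 — obeys.
(b) [jzgʔ]: profile 8-4-2-1 — obeys.
(c) [jŋfʔ]: profile 8-5-3-1 — obeys.
(d) [ɫsbk]: profile 6-3-2-1 — obeys.
(e) [wrŋp]: profile 8-7-5-1 — obeys.
(f) [jðfg]: profile 8-4-3-2 — obeys.
(g) [ɾlvʃ]: profile 7-6-4-3 — obeys.
(h) [ʀɣθt]: profile 7-4-3-1 — obeys.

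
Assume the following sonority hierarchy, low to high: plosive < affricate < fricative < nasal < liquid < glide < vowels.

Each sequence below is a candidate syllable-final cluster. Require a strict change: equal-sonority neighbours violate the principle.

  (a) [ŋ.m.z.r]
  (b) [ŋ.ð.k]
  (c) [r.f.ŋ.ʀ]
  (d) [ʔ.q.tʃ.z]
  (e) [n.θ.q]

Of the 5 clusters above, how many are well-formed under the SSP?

2

(a) sonority 4-4-3-5: ill-formed.
(b) sonority 4-3-1: well-formed.
(c) sonority 5-3-4-5: ill-formed.
(d) sonority 1-1-2-3: ill-formed.
(e) sonority 4-3-1: well-formed.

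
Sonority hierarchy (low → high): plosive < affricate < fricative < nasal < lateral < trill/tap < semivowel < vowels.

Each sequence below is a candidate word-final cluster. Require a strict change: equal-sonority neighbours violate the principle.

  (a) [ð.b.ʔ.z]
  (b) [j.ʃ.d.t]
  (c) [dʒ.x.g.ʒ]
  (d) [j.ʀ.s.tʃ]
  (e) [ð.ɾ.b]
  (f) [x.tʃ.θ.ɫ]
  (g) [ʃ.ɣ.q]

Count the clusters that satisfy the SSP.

1

(a) 3-1-1-3 → violates
(b) 7-3-1-1 → violates
(c) 2-3-1-3 → violates
(d) 7-6-3-2 → obeys
(e) 3-6-1 → violates
(f) 3-2-3-5 → violates
(g) 3-3-1 → violates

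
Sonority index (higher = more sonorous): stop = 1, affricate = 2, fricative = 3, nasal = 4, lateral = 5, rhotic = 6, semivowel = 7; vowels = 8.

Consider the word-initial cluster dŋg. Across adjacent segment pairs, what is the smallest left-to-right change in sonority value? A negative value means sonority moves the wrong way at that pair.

-3

/d/: stop = 1.
/ŋ/: nasal = 4.
/g/: stop = 1.
/d/→/ŋ/: change +3.
/ŋ/→/g/: change -3.
Minimum = -3.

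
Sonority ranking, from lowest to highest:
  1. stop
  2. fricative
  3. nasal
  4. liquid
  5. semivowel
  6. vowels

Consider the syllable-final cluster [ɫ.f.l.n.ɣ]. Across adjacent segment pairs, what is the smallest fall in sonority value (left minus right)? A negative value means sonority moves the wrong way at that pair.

-2

/ɫ/ — liquid, sonority 4.
/f/ — fricative, sonority 2.
/l/ — liquid, sonority 4.
/n/ — nasal, sonority 3.
/ɣ/ — fricative, sonority 2.
/ɫ/→/f/: change +2.
/f/→/l/: change -2.
/l/→/n/: change +1.
/n/→/ɣ/: change +1.
Minimum = -2.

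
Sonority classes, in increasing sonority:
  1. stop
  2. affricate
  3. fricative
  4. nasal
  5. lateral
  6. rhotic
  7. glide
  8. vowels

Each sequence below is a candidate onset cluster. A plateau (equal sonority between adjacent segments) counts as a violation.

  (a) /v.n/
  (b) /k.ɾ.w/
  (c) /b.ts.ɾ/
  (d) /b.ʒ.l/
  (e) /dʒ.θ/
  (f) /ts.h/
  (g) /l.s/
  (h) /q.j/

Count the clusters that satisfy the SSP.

(a) sonority 3-4: well-formed.
(b) sonority 1-6-7: well-formed.
(c) sonority 1-2-6: well-formed.
(d) sonority 1-3-5: well-formed.
(e) sonority 2-3: well-formed.
(f) sonority 2-3: well-formed.
(g) sonority 5-3: ill-formed.
(h) sonority 1-7: well-formed.

7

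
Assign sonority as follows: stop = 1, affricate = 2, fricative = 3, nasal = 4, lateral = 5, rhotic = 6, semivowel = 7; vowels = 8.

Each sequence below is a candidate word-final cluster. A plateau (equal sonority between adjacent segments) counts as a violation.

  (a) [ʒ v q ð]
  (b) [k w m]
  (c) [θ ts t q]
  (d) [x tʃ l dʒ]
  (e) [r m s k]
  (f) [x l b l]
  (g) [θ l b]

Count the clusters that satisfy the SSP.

1

(a) [ʒ v q ð]: profile 3-3-1-3 — violates.
(b) [k w m]: profile 1-7-4 — violates.
(c) [θ ts t q]: profile 3-2-1-1 — violates.
(d) [x tʃ l dʒ]: profile 3-2-5-2 — violates.
(e) [r m s k]: profile 6-4-3-1 — obeys.
(f) [x l b l]: profile 3-5-1-5 — violates.
(g) [θ l b]: profile 3-5-1 — violates.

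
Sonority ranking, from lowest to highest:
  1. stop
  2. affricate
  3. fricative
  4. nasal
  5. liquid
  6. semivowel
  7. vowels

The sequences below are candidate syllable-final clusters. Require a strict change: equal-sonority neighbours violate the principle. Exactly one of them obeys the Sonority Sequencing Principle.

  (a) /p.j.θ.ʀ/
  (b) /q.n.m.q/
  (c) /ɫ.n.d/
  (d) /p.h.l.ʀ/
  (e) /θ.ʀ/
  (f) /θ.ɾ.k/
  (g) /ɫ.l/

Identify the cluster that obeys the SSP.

c

(a) sonority 1-6-3-5: ill-formed.
(b) sonority 1-4-4-1: ill-formed.
(c) sonority 5-4-1: well-formed.
(d) sonority 1-3-5-5: ill-formed.
(e) sonority 3-5: ill-formed.
(f) sonority 3-5-1: ill-formed.
(g) sonority 5-5: ill-formed.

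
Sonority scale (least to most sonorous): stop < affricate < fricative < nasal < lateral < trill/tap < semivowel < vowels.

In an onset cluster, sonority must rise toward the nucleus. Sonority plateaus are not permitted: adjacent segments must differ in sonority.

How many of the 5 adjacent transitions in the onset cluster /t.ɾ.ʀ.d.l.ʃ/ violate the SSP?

3

/t/ — stop, sonority 1.
/ɾ/ — trill/tap, sonority 6.
/ʀ/ — trill/tap, sonority 6.
/d/ — stop, sonority 1.
/l/ — lateral, sonority 5.
/ʃ/ — fricative, sonority 3.
/t/→/ɾ/: 1→6 (rises) — ok.
/ɾ/→/ʀ/: 6→6 (plateau) — violation.
/ʀ/→/d/: 6→1 (does not rise) — violation.
/d/→/l/: 1→5 (rises) — ok.
/l/→/ʃ/: 5→3 (does not rise) — violation.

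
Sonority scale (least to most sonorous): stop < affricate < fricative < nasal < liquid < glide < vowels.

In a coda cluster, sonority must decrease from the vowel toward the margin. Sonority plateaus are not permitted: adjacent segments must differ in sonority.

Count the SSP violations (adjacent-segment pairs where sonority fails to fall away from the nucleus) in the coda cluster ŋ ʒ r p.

/ŋ/ — nasal, sonority 4.
/ʒ/ — fricative, sonority 3.
/r/ — liquid, sonority 5.
/p/ — stop, sonority 1.
/ŋ/→/ʒ/: 4→3 (falls) — ok.
/ʒ/→/r/: 3→5 (does not fall) — violation.
/r/→/p/: 5→1 (falls) — ok.

1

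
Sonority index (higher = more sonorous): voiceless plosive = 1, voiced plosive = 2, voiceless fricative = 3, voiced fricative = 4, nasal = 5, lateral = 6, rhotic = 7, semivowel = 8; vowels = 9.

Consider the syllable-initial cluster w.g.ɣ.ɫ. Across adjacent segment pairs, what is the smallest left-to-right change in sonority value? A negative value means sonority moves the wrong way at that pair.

-6

/w/: semivowel = 8.
/g/: voiced plosive = 2.
/ɣ/: voiced fricative = 4.
/ɫ/: lateral = 6.
/w/→/g/: change -6.
/g/→/ɣ/: change +2.
/ɣ/→/ɫ/: change +2.
Minimum = -6.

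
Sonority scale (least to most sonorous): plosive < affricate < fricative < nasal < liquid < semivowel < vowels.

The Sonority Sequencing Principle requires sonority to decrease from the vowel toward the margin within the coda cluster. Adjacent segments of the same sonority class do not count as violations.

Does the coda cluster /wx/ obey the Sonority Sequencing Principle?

/w/ is a semivowel (sonority 6).
/x/ is a fricative (sonority 3).
The profile 6-3 strictly falls, so the coda cluster satisfies the SSP.

yes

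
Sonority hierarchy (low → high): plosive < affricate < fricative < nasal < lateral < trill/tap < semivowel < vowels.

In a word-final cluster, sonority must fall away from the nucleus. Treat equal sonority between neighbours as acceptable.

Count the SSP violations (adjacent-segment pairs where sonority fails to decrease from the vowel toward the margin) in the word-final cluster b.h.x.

1

/b/: plosive = 1.
/h/: fricative = 3.
/x/: fricative = 3.
/b/→/h/: 1→3 (does not fall) — violation.
/h/→/x/: 3→3 (plateau, allowed) — ok.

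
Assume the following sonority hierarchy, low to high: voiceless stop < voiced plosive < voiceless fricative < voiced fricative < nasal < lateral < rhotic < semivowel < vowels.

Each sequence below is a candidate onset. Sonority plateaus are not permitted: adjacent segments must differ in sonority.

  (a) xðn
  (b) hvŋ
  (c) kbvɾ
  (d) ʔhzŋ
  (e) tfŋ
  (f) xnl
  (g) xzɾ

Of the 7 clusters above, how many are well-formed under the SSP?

(a) sonority 3-4-5: well-formed.
(b) sonority 3-4-5: well-formed.
(c) sonority 1-2-4-7: well-formed.
(d) sonority 1-3-4-5: well-formed.
(e) sonority 1-3-5: well-formed.
(f) sonority 3-5-6: well-formed.
(g) sonority 3-4-7: well-formed.

7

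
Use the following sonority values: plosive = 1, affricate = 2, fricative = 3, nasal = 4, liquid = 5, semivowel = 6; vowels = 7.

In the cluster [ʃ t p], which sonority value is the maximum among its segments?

3

/ʃ/: fricative = 3.
/t/: plosive = 1.
/p/: plosive = 1.
The maximum is 3.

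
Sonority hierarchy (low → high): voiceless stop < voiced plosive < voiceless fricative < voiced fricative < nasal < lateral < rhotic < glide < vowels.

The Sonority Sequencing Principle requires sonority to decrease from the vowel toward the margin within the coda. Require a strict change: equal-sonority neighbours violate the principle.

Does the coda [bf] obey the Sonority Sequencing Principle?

/b/: voiced plosive = 2.
/f/: voiceless fricative = 3.
The profile is 2-3. Between /b/ (2) and /f/ (3) sonority does not fall, so the cluster violates the SSP.

no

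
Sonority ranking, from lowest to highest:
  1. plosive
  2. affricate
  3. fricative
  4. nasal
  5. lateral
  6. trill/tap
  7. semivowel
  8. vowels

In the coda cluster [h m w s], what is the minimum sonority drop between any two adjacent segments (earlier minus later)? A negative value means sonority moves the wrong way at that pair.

/h/ is a fricative (sonority 3).
/m/ is a nasal (sonority 4).
/w/ is a semivowel (sonority 7).
/s/ is a fricative (sonority 3).
/h/→/m/: change -1.
/m/→/w/: change -3.
/w/→/s/: change +4.
Minimum = -3.

-3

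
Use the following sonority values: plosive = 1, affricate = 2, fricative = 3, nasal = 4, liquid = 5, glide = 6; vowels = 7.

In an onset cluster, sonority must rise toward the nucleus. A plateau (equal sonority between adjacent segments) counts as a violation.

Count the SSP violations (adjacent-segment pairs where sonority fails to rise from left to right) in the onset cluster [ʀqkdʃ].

/ʀ/: liquid = 5.
/q/: plosive = 1.
/k/: plosive = 1.
/d/: plosive = 1.
/ʃ/: fricative = 3.
/ʀ/→/q/: 5→1 (does not rise) — violation.
/q/→/k/: 1→1 (plateau) — violation.
/k/→/d/: 1→1 (plateau) — violation.
/d/→/ʃ/: 1→3 (rises) — ok.

3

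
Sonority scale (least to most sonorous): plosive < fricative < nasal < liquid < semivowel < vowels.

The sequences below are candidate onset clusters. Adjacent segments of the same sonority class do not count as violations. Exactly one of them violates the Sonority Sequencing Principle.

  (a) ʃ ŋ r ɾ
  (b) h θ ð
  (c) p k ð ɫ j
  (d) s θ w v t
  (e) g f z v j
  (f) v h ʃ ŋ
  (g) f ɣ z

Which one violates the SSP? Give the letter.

(a) 2-3-4-4 → obeys
(b) 2-2-2 → obeys
(c) 1-1-2-4-5 → obeys
(d) 2-2-5-2-1 → violates
(e) 1-2-2-2-5 → obeys
(f) 2-2-2-3 → obeys
(g) 2-2-2 → obeys

d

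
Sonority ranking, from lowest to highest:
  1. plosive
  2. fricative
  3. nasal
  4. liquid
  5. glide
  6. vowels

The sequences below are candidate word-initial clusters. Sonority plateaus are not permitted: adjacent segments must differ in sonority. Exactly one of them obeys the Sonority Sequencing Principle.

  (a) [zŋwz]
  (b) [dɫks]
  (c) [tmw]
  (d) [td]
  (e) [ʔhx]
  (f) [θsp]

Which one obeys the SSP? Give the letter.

(a) [zŋwz]: profile 2-3-5-2 — violates.
(b) [dɫks]: profile 1-4-1-2 — violates.
(c) [tmw]: profile 1-3-5 — obeys.
(d) [td]: profile 1-1 — violates.
(e) [ʔhx]: profile 1-2-2 — violates.
(f) [θsp]: profile 2-2-1 — violates.

c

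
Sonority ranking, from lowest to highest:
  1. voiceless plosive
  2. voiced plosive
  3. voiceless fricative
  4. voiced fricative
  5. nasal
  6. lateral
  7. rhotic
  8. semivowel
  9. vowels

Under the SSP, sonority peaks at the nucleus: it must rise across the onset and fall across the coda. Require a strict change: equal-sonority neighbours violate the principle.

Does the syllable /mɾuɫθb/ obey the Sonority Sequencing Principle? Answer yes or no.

yes

Onset: /m/ is a nasal (sonority 5), /ɾ/ is a rhotic (sonority 7); then the nucleus /u/ (sonority 9).
Onset profile 5-7-9 — rises to the nucleus.
Coda: /ɫ/ is a lateral (sonority 6), /θ/ is a voiceless fricative (sonority 3), /b/ is a voiced plosive (sonority 2).
Coda profile 9-6-3-2 — falls from the nucleus.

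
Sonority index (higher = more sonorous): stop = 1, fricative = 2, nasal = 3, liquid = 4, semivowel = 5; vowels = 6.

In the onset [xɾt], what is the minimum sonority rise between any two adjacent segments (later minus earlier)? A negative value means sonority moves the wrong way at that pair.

/x/ is a fricative (sonority 2).
/ɾ/ is a liquid (sonority 4).
/t/ is a stop (sonority 1).
/x/→/ɾ/: change +2.
/ɾ/→/t/: change -3.
Minimum = -3.

-3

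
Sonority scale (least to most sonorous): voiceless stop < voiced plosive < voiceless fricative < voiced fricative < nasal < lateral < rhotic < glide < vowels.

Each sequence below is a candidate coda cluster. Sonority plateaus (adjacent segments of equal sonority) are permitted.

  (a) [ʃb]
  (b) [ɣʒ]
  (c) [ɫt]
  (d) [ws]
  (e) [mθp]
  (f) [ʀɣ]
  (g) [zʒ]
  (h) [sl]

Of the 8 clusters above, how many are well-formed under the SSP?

7

(a) 3-2 → obeys
(b) 4-4 → obeys
(c) 6-1 → obeys
(d) 8-3 → obeys
(e) 5-3-1 → obeys
(f) 7-4 → obeys
(g) 4-4 → obeys
(h) 3-6 → violates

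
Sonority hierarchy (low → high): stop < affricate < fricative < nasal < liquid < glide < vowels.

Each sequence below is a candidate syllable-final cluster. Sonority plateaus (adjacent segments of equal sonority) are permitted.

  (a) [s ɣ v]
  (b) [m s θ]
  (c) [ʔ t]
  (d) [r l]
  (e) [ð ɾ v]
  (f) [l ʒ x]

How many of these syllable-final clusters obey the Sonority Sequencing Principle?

5

(a) [s ɣ v]: profile 3-3-3 — obeys.
(b) [m s θ]: profile 4-3-3 — obeys.
(c) [ʔ t]: profile 1-1 — obeys.
(d) [r l]: profile 5-5 — obeys.
(e) [ð ɾ v]: profile 3-5-3 — violates.
(f) [l ʒ x]: profile 5-3-3 — obeys.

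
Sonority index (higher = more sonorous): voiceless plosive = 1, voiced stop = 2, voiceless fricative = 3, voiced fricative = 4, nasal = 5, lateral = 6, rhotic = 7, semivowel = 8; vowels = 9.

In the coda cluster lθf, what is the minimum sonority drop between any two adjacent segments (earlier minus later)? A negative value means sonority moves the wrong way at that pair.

/l/: lateral = 6.
/θ/: voiceless fricative = 3.
/f/: voiceless fricative = 3.
/l/→/θ/: change +3.
/θ/→/f/: change +0.
Minimum = 0.

0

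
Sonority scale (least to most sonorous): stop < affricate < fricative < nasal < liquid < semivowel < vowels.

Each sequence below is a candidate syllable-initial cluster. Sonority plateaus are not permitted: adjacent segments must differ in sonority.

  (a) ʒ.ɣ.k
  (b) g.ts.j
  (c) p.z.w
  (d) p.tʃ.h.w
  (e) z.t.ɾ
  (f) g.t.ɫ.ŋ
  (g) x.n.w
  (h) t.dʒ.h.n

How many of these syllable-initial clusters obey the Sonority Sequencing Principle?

5

(a) ʒ.ɣ.k: profile 3-3-1 — violates.
(b) g.ts.j: profile 1-2-6 — obeys.
(c) p.z.w: profile 1-3-6 — obeys.
(d) p.tʃ.h.w: profile 1-2-3-6 — obeys.
(e) z.t.ɾ: profile 3-1-5 — violates.
(f) g.t.ɫ.ŋ: profile 1-1-5-4 — violates.
(g) x.n.w: profile 3-4-6 — obeys.
(h) t.dʒ.h.n: profile 1-2-3-4 — obeys.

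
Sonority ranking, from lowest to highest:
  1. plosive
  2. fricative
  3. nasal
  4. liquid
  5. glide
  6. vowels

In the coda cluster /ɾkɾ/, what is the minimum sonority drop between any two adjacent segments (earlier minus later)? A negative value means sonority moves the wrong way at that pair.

-3

/ɾ/ — liquid, sonority 4.
/k/ — plosive, sonority 1.
/ɾ/ — liquid, sonority 4.
/ɾ/→/k/: change +3.
/k/→/ɾ/: change -3.
Minimum = -3.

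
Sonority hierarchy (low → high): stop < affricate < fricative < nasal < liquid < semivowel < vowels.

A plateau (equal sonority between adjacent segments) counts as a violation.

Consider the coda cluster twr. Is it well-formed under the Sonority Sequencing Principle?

/t/ is a stop (sonority 1).
/w/ is a semivowel (sonority 6).
/r/ is a liquid (sonority 5).
The profile is 1-6-5. Between /t/ (1) and /w/ (6) sonority does not fall, so the cluster violates the SSP.

no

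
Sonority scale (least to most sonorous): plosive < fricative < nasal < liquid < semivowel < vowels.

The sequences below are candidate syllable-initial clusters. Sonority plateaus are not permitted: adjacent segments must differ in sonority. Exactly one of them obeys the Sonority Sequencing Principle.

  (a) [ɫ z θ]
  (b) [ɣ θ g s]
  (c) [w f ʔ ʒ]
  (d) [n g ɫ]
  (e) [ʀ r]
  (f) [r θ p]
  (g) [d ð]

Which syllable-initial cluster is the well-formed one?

g

(a) 4-2-2 → violates
(b) 2-2-1-2 → violates
(c) 5-2-1-2 → violates
(d) 3-1-4 → violates
(e) 4-4 → violates
(f) 4-2-1 → violates
(g) 1-2 → obeys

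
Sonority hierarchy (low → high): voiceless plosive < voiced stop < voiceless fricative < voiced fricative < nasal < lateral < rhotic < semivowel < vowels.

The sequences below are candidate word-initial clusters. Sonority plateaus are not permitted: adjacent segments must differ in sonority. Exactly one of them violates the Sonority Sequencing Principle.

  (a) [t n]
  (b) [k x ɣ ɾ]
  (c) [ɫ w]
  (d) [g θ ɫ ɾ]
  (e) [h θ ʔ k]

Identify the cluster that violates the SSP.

(a) [t n]: profile 1-5 — obeys.
(b) [k x ɣ ɾ]: profile 1-3-4-7 — obeys.
(c) [ɫ w]: profile 6-8 — obeys.
(d) [g θ ɫ ɾ]: profile 2-3-6-7 — obeys.
(e) [h θ ʔ k]: profile 3-3-1-1 — violates.

e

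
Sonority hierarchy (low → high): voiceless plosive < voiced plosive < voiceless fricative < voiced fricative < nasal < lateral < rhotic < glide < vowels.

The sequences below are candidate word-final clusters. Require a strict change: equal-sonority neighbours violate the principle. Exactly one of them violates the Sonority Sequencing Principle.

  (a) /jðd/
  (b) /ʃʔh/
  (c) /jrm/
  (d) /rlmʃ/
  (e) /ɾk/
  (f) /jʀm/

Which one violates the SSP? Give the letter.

(a) sonority 8-4-2: well-formed.
(b) sonority 3-1-3: ill-formed.
(c) sonority 8-7-5: well-formed.
(d) sonority 7-6-5-3: well-formed.
(e) sonority 7-1: well-formed.
(f) sonority 8-7-5: well-formed.

b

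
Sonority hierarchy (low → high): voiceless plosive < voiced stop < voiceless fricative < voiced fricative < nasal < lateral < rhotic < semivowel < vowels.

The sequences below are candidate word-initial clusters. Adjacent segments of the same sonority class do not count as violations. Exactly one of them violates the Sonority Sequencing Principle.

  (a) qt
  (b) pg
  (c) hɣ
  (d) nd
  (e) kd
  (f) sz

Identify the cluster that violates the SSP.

(a) 1-1 → obeys
(b) 1-2 → obeys
(c) 3-4 → obeys
(d) 5-2 → violates
(e) 1-2 → obeys
(f) 3-4 → obeys

d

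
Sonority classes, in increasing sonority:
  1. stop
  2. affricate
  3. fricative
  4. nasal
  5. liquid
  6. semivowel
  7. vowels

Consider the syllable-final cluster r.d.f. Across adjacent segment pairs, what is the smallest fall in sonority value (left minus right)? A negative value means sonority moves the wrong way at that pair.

/r/ — liquid, sonority 5.
/d/ — stop, sonority 1.
/f/ — fricative, sonority 3.
/r/→/d/: change +4.
/d/→/f/: change -2.
Minimum = -2.

-2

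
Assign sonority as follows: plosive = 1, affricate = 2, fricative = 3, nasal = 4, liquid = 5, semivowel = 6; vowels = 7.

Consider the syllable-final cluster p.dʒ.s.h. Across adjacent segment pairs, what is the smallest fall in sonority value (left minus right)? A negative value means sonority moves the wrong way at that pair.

-1

/p/: plosive = 1.
/dʒ/: affricate = 2.
/s/: fricative = 3.
/h/: fricative = 3.
/p/→/dʒ/: change -1.
/dʒ/→/s/: change -1.
/s/→/h/: change +0.
Minimum = -1.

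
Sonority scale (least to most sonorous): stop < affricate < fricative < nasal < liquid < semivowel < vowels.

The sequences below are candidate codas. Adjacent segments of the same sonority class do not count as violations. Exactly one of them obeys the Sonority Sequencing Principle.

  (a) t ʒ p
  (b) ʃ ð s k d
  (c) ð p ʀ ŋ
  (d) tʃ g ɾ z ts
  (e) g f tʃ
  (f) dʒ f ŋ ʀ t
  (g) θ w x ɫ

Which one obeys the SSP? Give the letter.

(a) t ʒ p: profile 1-3-1 — violates.
(b) ʃ ð s k d: profile 3-3-3-1-1 — obeys.
(c) ð p ʀ ŋ: profile 3-1-5-4 — violates.
(d) tʃ g ɾ z ts: profile 2-1-5-3-2 — violates.
(e) g f tʃ: profile 1-3-2 — violates.
(f) dʒ f ŋ ʀ t: profile 2-3-4-5-1 — violates.
(g) θ w x ɫ: profile 3-6-3-5 — violates.

b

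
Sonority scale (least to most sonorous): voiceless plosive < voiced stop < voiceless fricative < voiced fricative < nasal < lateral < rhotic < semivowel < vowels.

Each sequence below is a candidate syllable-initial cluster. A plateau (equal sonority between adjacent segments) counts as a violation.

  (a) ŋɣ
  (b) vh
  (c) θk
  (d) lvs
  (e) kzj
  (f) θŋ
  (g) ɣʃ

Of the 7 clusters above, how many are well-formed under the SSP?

2

(a) sonority 5-4: ill-formed.
(b) sonority 4-3: ill-formed.
(c) sonority 3-1: ill-formed.
(d) sonority 6-4-3: ill-formed.
(e) sonority 1-4-8: well-formed.
(f) sonority 3-5: well-formed.
(g) sonority 4-3: ill-formed.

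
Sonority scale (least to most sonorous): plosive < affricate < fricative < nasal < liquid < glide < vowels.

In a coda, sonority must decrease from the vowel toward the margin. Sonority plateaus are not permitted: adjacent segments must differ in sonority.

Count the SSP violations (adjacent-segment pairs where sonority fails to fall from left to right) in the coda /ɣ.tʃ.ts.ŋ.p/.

2

/ɣ/: fricative = 3.
/tʃ/: affricate = 2.
/ts/: affricate = 2.
/ŋ/: nasal = 4.
/p/: plosive = 1.
/ɣ/→/tʃ/: 3→2 (falls) — ok.
/tʃ/→/ts/: 2→2 (plateau) — violation.
/ts/→/ŋ/: 2→4 (does not fall) — violation.
/ŋ/→/p/: 4→1 (falls) — ok.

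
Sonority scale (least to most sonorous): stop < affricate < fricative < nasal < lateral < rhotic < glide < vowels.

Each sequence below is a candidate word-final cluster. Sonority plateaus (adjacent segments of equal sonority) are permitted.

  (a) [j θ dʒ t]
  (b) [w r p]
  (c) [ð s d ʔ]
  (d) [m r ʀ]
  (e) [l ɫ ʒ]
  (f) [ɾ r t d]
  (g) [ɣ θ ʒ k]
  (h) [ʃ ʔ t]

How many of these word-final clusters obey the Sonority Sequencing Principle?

(a) [j θ dʒ t]: profile 7-3-2-1 — obeys.
(b) [w r p]: profile 7-6-1 — obeys.
(c) [ð s d ʔ]: profile 3-3-1-1 — obeys.
(d) [m r ʀ]: profile 4-6-6 — violates.
(e) [l ɫ ʒ]: profile 5-5-3 — obeys.
(f) [ɾ r t d]: profile 6-6-1-1 — obeys.
(g) [ɣ θ ʒ k]: profile 3-3-3-1 — obeys.
(h) [ʃ ʔ t]: profile 3-1-1 — obeys.

7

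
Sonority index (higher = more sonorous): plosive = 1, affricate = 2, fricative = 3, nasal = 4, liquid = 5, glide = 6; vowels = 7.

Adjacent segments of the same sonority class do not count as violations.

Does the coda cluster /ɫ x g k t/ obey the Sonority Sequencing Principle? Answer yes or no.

/ɫ/ is a liquid (sonority 5).
/x/ is a fricative (sonority 3).
/g/ is a plosive (sonority 1).
/k/ is a plosive (sonority 1).
/t/ is a plosive (sonority 1).
The profile 5-3-1-1-1 is non-increasing (plateaus allowed), so the coda cluster satisfies the SSP.

yes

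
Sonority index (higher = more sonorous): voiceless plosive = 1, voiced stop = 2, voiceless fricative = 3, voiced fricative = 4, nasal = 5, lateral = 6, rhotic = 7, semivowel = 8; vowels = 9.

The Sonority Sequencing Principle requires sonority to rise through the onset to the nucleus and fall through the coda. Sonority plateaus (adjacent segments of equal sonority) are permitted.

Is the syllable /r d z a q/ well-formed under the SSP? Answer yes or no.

Onset: /r/ is a rhotic (sonority 7), /d/ is a voiced stop (sonority 2), /z/ is a voiced fricative (sonority 4); then the nucleus /a/ (sonority 9).
Onset profile 7-2-4-9 — does not rise throughout.
Coda: /q/ is a voiceless plosive (sonority 1).
Coda profile 9-1 — falls from the nucleus.

no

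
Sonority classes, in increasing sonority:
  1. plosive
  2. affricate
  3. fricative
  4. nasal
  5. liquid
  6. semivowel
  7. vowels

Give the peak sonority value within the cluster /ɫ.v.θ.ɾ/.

/ɫ/ is a liquid (sonority 5).
/v/ is a fricative (sonority 3).
/θ/ is a fricative (sonority 3).
/ɾ/ is a liquid (sonority 5).
The maximum is 5.

5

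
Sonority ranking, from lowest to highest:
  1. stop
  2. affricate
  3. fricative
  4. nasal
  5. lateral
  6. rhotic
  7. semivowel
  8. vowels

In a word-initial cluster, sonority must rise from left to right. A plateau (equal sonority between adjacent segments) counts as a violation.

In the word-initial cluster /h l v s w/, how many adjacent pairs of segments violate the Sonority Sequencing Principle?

/h/ is a fricative (sonority 3).
/l/ is a lateral (sonority 5).
/v/ is a fricative (sonority 3).
/s/ is a fricative (sonority 3).
/w/ is a semivowel (sonority 7).
/h/→/l/: 3→5 (rises) — ok.
/l/→/v/: 5→3 (does not rise) — violation.
/v/→/s/: 3→3 (plateau) — violation.
/s/→/w/: 3→7 (rises) — ok.

2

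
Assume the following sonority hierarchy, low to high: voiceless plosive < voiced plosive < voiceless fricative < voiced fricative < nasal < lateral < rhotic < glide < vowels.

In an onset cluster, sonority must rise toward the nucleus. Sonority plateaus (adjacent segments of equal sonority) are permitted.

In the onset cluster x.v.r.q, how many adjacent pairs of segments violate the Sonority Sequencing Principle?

/x/ is a voiceless fricative (sonority 3).
/v/ is a voiced fricative (sonority 4).
/r/ is a rhotic (sonority 7).
/q/ is a voiceless plosive (sonority 1).
/x/→/v/: 3→4 (rises) — ok.
/v/→/r/: 4→7 (rises) — ok.
/r/→/q/: 7→1 (does not rise) — violation.

1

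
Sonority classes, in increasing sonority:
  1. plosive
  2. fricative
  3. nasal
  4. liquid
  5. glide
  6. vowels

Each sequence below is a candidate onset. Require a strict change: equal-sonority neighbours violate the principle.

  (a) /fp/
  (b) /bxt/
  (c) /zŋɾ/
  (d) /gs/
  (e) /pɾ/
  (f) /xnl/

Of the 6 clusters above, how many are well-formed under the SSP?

(a) 2-1 → violates
(b) 1-2-1 → violates
(c) 2-3-4 → obeys
(d) 1-2 → obeys
(e) 1-4 → obeys
(f) 2-3-4 → obeys

4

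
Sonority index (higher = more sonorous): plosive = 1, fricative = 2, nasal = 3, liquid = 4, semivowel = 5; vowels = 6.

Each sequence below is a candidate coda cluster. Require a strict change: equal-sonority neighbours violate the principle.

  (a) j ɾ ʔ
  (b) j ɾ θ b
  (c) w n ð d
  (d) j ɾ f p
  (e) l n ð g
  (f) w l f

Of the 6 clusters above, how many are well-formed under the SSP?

6

(a) j ɾ ʔ: profile 5-4-1 — obeys.
(b) j ɾ θ b: profile 5-4-2-1 — obeys.
(c) w n ð d: profile 5-3-2-1 — obeys.
(d) j ɾ f p: profile 5-4-2-1 — obeys.
(e) l n ð g: profile 4-3-2-1 — obeys.
(f) w l f: profile 5-4-2 — obeys.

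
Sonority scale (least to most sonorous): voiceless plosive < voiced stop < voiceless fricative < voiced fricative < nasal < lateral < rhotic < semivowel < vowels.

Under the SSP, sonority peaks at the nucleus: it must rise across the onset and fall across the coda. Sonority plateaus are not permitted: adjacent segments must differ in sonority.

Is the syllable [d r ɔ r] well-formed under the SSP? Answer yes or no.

Onset: /d/ is a voiced stop (sonority 2), /r/ is a rhotic (sonority 7); then the nucleus /ɔ/ (sonority 9).
Onset profile 2-7-9 — rises to the nucleus.
Coda: /r/ is a rhotic (sonority 7).
Coda profile 9-7 — falls from the nucleus.

yes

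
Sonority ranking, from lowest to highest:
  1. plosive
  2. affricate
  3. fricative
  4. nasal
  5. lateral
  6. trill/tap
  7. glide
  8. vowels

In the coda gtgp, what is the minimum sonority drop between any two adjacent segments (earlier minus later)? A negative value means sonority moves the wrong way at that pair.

/g/ is a plosive (sonority 1).
/t/ is a plosive (sonority 1).
/g/ is a plosive (sonority 1).
/p/ is a plosive (sonority 1).
/g/→/t/: change +0.
/t/→/g/: change +0.
/g/→/p/: change +0.
Minimum = 0.

0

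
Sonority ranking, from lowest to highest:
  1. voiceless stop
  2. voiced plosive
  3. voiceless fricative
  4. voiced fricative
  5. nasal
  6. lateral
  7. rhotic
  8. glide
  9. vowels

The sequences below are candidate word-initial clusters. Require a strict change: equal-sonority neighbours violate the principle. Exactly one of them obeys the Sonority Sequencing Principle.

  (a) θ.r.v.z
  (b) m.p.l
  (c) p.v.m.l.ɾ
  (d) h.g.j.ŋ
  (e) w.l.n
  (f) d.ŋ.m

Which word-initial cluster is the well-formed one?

(a) sonority 3-7-4-4: ill-formed.
(b) sonority 5-1-6: ill-formed.
(c) sonority 1-4-5-6-7: well-formed.
(d) sonority 3-2-8-5: ill-formed.
(e) sonority 8-6-5: ill-formed.
(f) sonority 2-5-5: ill-formed.

c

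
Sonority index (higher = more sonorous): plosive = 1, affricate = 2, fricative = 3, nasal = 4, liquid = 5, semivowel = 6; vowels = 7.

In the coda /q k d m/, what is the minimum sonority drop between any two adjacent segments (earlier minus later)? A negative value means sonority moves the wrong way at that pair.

-3

/q/: plosive = 1.
/k/: plosive = 1.
/d/: plosive = 1.
/m/: nasal = 4.
/q/→/k/: change +0.
/k/→/d/: change +0.
/d/→/m/: change -3.
Minimum = -3.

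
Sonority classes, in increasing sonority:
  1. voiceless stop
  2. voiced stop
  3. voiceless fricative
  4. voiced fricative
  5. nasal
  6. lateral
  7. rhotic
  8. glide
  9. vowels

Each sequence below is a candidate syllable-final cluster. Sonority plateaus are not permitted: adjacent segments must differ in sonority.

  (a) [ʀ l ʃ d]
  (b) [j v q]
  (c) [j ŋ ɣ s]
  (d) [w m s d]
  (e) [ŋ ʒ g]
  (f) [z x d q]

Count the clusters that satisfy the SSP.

6

(a) [ʀ l ʃ d]: profile 7-6-3-2 — obeys.
(b) [j v q]: profile 8-4-1 — obeys.
(c) [j ŋ ɣ s]: profile 8-5-4-3 — obeys.
(d) [w m s d]: profile 8-5-3-2 — obeys.
(e) [ŋ ʒ g]: profile 5-4-2 — obeys.
(f) [z x d q]: profile 4-3-2-1 — obeys.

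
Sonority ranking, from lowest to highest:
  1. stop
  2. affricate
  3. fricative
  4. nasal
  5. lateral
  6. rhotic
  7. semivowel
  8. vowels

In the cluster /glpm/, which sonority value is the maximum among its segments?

/g/ is a stop (sonority 1).
/l/ is a lateral (sonority 5).
/p/ is a stop (sonority 1).
/m/ is a nasal (sonority 4).
The maximum is 5.

5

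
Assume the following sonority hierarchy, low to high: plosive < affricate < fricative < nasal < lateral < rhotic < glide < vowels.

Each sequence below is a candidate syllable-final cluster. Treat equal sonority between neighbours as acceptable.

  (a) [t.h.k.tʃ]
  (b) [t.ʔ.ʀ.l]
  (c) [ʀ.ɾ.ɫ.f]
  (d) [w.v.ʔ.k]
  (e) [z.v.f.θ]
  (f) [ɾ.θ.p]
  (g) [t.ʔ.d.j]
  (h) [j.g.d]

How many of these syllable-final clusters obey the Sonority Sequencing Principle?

(a) sonority 1-3-1-2: ill-formed.
(b) sonority 1-1-6-5: ill-formed.
(c) sonority 6-6-5-3: well-formed.
(d) sonority 7-3-1-1: well-formed.
(e) sonority 3-3-3-3: well-formed.
(f) sonority 6-3-1: well-formed.
(g) sonority 1-1-1-7: ill-formed.
(h) sonority 7-1-1: well-formed.

5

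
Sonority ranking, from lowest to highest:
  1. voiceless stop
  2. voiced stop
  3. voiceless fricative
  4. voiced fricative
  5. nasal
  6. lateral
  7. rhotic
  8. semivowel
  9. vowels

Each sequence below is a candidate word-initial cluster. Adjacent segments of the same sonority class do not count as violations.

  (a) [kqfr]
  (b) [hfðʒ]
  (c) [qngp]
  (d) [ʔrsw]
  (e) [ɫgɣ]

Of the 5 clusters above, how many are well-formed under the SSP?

2

(a) 1-1-3-7 → obeys
(b) 3-3-4-4 → obeys
(c) 1-5-2-1 → violates
(d) 1-7-3-8 → violates
(e) 6-2-4 → violates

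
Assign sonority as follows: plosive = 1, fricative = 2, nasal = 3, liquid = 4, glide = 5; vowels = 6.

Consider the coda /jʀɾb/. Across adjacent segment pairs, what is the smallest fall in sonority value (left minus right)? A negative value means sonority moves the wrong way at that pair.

0

/j/ — glide, sonority 5.
/ʀ/ — liquid, sonority 4.
/ɾ/ — liquid, sonority 4.
/b/ — plosive, sonority 1.
/j/→/ʀ/: change +1.
/ʀ/→/ɾ/: change +0.
/ɾ/→/b/: change +3.
Minimum = 0.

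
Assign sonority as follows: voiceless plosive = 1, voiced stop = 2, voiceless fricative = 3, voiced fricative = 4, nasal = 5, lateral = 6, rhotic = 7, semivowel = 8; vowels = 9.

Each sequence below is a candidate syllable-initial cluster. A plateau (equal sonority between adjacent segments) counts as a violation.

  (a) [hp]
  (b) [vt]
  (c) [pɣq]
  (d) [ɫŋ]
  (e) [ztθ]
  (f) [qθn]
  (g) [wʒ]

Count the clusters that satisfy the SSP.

(a) [hp]: profile 3-1 — violates.
(b) [vt]: profile 4-1 — violates.
(c) [pɣq]: profile 1-4-1 — violates.
(d) [ɫŋ]: profile 6-5 — violates.
(e) [ztθ]: profile 4-1-3 — violates.
(f) [qθn]: profile 1-3-5 — obeys.
(g) [wʒ]: profile 8-4 — violates.

1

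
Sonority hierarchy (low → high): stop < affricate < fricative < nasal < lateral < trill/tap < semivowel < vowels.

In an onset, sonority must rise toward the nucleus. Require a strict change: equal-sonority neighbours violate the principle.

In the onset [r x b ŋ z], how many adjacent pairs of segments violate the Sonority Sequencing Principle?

/r/ — trill/tap, sonority 6.
/x/ — fricative, sonority 3.
/b/ — stop, sonority 1.
/ŋ/ — nasal, sonority 4.
/z/ — fricative, sonority 3.
/r/→/x/: 6→3 (does not rise) — violation.
/x/→/b/: 3→1 (does not rise) — violation.
/b/→/ŋ/: 1→4 (rises) — ok.
/ŋ/→/z/: 4→3 (does not rise) — violation.

3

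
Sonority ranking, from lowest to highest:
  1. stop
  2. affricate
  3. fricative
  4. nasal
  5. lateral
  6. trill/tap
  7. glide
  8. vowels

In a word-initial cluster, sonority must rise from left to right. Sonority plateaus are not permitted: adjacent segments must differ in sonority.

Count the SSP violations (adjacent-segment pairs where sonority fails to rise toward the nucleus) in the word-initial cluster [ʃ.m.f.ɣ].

2

/ʃ/ — fricative, sonority 3.
/m/ — nasal, sonority 4.
/f/ — fricative, sonority 3.
/ɣ/ — fricative, sonority 3.
/ʃ/→/m/: 3→4 (rises) — ok.
/m/→/f/: 4→3 (does not rise) — violation.
/f/→/ɣ/: 3→3 (plateau) — violation.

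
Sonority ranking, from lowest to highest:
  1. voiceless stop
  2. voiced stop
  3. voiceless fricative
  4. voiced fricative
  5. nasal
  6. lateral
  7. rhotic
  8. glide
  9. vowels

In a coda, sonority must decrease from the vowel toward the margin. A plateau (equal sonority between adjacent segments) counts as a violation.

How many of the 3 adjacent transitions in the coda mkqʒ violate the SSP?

2

/m/ is a nasal (sonority 5).
/k/ is a voiceless stop (sonority 1).
/q/ is a voiceless stop (sonority 1).
/ʒ/ is a voiced fricative (sonority 4).
/m/→/k/: 5→1 (falls) — ok.
/k/→/q/: 1→1 (plateau) — violation.
/q/→/ʒ/: 1→4 (does not fall) — violation.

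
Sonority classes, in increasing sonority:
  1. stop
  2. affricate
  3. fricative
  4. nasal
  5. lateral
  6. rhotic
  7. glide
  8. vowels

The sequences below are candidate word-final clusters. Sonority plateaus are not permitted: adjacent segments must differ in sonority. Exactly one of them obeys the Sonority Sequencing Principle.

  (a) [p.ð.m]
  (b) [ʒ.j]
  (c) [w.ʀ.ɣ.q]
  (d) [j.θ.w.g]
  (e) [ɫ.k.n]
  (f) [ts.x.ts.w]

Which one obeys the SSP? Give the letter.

(a) sonority 1-3-4: ill-formed.
(b) sonority 3-7: ill-formed.
(c) sonority 7-6-3-1: well-formed.
(d) sonority 7-3-7-1: ill-formed.
(e) sonority 5-1-4: ill-formed.
(f) sonority 2-3-2-7: ill-formed.

c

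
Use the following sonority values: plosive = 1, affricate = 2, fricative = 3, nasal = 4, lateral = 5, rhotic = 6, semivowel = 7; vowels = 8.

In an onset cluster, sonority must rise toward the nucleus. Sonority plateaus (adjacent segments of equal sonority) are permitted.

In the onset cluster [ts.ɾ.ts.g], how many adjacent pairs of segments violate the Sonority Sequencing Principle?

/ts/: affricate = 2.
/ɾ/: rhotic = 6.
/ts/: affricate = 2.
/g/: plosive = 1.
/ts/→/ɾ/: 2→6 (rises) — ok.
/ɾ/→/ts/: 6→2 (does not rise) — violation.
/ts/→/g/: 2→1 (does not rise) — violation.

2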